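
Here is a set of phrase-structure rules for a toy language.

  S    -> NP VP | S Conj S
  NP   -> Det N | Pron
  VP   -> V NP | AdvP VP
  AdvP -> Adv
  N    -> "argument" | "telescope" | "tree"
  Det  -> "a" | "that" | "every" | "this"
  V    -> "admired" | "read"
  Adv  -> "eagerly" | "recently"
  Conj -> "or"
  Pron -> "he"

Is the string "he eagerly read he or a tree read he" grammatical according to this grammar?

S
  S
    NP
      Pron: he
    VP
      AdvP
        Adv: eagerly
      VP
        V: read
        NP
          Pron: he
  Conj: or
  S
    NP
      Det: a
      N: tree
    VP
      V: read
      NP
        Pron: he
Each bracket corresponds to one application of a listed rule, so the string is derivable from S.

Grammatical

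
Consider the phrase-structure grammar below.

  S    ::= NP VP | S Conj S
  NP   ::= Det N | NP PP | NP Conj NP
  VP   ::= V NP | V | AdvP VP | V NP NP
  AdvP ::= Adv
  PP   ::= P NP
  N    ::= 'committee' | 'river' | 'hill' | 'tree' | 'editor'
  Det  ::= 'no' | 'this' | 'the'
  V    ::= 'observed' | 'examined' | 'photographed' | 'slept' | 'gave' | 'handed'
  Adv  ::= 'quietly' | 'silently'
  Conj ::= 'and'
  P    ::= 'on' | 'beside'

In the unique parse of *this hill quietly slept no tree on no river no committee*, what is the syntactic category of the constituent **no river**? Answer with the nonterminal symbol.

S
  NP
    Det: this
    N: hill
  VP
    AdvP
      Adv: quietly
    VP
      V: slept
      NP
        NP
          Det: no
          N: tree
        PP
          P: on
          NP
            Det: no
            N: river
      NP
        Det: no
        N: committee
The span 'no river' is the NP node built by NP → Det N.

NP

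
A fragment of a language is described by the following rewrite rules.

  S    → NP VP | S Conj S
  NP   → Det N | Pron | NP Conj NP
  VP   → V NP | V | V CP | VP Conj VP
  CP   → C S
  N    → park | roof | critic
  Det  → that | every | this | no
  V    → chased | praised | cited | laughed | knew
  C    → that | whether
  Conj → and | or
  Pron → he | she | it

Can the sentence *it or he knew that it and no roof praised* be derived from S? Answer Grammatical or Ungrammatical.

Grammatical

[S [NP [NP [Pron it]] [Conj or] [NP [Pron he]]] [VP [V knew] [CP [C that] [S [NP [NP [Pron it]] [Conj and] [NP [Det no] [N roof]]] [VP [V praised]]]]]]
Each bracket corresponds to one application of a listed rule, so the string is derivable from S.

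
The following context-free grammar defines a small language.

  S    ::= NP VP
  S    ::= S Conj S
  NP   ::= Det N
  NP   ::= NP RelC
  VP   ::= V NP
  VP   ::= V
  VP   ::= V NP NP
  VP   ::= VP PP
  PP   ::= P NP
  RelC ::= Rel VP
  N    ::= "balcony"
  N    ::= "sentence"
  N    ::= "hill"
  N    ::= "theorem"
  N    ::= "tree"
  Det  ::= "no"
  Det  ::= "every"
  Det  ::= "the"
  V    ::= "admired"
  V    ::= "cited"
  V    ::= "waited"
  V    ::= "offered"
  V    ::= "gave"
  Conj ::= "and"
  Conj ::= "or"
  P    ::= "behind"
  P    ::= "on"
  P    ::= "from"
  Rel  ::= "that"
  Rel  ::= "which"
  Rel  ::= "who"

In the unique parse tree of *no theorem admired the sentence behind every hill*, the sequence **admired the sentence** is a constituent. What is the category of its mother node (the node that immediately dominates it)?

VP

[S [NP [Det no] [N theorem]] [VP [VP [V admired] [NP [Det the] [N sentence]]] [PP [P behind] [NP [Det every] [N hill]]]]]
The span 'admired the sentence' is the VP node built by VP → V NP.
Its mother is the VP built by VP → VP PP.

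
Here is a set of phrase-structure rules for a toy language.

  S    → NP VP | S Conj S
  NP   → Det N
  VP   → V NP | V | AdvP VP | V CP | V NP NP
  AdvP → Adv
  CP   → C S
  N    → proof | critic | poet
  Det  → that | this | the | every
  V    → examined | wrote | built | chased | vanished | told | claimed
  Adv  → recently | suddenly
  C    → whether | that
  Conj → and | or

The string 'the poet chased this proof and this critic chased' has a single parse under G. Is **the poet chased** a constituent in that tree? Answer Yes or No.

No

[S [S [NP [Det the] [N poet]] [VP [V chased] [NP [Det this] [N proof]]]] [Conj and] [S [NP [Det this] [N critic]] [VP [V chased]]]]
The smallest constituent containing 'the poet chased' is the S spanning 'the poet chased this proof'; no single node in the tree dominates exactly the given words.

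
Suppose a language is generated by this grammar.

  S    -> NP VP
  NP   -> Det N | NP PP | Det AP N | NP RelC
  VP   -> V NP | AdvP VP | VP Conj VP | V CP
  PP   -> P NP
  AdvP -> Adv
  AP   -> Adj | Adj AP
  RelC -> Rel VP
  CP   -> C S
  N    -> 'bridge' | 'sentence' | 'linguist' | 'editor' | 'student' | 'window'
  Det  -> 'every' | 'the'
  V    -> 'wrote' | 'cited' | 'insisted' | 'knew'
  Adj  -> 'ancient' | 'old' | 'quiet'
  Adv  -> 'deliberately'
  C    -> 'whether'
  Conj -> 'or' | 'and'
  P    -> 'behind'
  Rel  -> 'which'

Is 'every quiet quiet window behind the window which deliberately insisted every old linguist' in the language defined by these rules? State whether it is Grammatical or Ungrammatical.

Ungrammatical

For S → NP VP, every NP-prefix leaves a non-VP remainder: after 'every quiet quiet window' the remainder is not a VP; after 'every quiet quiet window behind the window' the remainder is not a VP.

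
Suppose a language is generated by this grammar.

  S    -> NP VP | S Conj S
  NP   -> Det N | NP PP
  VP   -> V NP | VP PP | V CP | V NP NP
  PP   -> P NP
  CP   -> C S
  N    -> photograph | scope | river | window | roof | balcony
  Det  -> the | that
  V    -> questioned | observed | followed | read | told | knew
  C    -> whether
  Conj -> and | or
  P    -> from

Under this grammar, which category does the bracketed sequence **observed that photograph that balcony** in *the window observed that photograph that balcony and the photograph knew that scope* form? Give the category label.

S
  S
    NP
      Det: the
      N: window
    VP
      V: observed
      NP
        Det: that
        N: photograph
      NP
        Det: that
        N: balcony
  Conj: and
  S
    NP
      Det: the
      N: photograph
    VP
      V: knew
      NP
        Det: that
        N: scope
The span 'observed that photograph that balcony' is the VP node built by VP → V NP NP.

VP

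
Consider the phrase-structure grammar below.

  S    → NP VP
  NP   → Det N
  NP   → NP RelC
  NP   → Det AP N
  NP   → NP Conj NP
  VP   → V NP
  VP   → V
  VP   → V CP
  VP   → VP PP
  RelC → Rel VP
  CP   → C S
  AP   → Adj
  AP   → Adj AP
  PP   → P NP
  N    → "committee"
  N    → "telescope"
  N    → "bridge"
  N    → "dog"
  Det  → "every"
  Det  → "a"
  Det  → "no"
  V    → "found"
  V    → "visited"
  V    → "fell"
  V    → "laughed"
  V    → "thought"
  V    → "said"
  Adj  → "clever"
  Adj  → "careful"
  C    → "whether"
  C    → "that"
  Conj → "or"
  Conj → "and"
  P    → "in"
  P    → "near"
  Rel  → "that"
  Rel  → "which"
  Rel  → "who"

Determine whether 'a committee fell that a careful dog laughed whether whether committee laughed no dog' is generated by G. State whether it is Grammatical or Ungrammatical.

Ungrammatical

A C word can never sit immediately before a C word in any string this grammar generates, so the substring 'whether whether' rules out a derivation.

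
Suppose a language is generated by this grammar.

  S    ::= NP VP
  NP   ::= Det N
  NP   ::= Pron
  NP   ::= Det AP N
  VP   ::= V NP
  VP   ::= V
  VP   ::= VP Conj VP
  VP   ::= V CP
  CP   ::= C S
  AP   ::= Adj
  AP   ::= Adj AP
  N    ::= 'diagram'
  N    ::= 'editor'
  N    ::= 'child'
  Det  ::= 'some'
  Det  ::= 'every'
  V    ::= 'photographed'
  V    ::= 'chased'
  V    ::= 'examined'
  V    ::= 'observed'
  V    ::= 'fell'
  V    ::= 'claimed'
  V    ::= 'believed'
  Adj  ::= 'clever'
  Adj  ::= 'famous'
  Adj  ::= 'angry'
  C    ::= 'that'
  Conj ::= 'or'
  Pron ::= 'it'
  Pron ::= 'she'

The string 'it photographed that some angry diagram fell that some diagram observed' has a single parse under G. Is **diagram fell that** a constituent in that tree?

[S [NP [Pron it]] [VP [V photographed] [CP [C that] [S [NP [Det some] [AP [Adj angry]] [N diagram]] [VP [V fell] [CP [C that] [S [NP [Det some] [N diagram]] [VP [V observed]]]]]]]]]
The smallest constituent containing 'diagram fell that' is the S spanning 'some angry diagram fell that some diagram observed'; no single node in the tree dominates exactly the given words.

No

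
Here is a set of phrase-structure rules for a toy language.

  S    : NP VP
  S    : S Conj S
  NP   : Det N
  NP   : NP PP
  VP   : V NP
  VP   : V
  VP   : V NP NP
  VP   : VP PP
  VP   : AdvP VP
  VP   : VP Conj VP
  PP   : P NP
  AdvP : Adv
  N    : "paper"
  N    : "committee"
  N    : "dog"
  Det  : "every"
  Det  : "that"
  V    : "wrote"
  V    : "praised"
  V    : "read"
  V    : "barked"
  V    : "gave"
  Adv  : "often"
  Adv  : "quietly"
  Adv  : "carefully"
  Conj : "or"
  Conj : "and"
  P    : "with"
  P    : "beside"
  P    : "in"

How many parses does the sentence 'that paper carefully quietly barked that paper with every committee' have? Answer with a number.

4

Two of the 4 distinct bracketings:
[S [NP [Det that] [N paper]] [VP [VP [AdvP [Adv carefully]] [VP [AdvP [Adv quietly]] [VP [V barked] [NP [Det that] [N paper]]]]] [PP [P with] [NP [Det every] [N committee]]]]]
[S [NP [Det that] [N paper]] [VP [AdvP [Adv carefully]] [VP [VP [AdvP [Adv quietly]] [VP [V barked] [NP [Det that] [N paper]]]] [PP [P with] [NP [Det every] [N committee]]]]]]
The trees differ in how a recursive rule is bracketed over the same span.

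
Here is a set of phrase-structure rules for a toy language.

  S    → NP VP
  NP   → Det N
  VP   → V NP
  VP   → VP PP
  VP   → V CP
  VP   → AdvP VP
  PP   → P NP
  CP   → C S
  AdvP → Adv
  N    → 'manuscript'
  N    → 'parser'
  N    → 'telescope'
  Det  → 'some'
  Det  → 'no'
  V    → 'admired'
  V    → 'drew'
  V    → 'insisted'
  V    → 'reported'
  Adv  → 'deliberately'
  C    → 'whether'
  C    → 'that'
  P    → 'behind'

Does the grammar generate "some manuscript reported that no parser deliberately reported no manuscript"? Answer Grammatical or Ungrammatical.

Grammatical

S
  NP
    Det: some
    N: manuscript
  VP
    V: reported
    CP
      C: that
      S
        NP
          Det: no
          N: parser
        VP
          AdvP
            Adv: deliberately
          VP
            V: reported
            NP
              Det: no
              N: manuscript
The bracketing above is licensed at every node by one of the given productions, with S at the root.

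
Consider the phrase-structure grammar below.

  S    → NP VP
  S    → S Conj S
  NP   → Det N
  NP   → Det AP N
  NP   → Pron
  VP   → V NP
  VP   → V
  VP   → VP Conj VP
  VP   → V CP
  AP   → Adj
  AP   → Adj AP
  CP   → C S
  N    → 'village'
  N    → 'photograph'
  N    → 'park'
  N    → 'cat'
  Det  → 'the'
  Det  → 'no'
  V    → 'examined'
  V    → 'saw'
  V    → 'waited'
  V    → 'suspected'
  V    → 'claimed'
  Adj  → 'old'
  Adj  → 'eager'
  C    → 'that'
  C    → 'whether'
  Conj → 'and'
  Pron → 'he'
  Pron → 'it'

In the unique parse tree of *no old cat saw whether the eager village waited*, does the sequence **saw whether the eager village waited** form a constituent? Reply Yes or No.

Yes

[S [NP [Det no] [AP [Adj old]] [N cat]] [VP [V saw] [CP [C whether] [S [NP [Det the] [AP [Adj eager]] [N village]] [VP [V waited]]]]]]
The words 'saw whether the eager village waited' are exhaustively dominated by a single VP node (built by VP → V CP), so they form a constituent.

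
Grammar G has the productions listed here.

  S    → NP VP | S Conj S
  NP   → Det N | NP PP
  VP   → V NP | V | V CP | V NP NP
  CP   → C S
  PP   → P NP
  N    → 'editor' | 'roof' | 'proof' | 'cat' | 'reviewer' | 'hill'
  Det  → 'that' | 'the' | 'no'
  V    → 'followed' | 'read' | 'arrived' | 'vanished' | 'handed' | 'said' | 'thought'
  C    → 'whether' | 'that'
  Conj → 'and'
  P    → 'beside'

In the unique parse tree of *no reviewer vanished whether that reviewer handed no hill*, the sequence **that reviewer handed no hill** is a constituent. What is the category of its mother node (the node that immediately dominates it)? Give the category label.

S
  NP
    Det: no
    N: reviewer
  VP
    V: vanished
    CP
      C: whether
      S
        NP
          Det: that
          N: reviewer
        VP
          V: handed
          NP
            Det: no
            N: hill
The span 'that reviewer handed no hill' is the S node built by S → NP VP.
Its mother is the CP built by CP → C S.

CP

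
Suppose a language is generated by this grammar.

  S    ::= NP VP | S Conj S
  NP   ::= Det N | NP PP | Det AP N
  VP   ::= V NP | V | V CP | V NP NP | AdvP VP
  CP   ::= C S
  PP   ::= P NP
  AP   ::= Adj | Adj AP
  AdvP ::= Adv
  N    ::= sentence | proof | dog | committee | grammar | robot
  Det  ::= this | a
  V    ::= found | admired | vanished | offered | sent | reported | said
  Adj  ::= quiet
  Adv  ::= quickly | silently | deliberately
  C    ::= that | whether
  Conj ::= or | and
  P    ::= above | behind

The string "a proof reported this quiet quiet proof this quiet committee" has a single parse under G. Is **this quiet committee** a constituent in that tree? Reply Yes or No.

[S [NP [Det a] [N proof]] [VP [V reported] [NP [Det this] [AP [Adj quiet] [AP [Adj quiet]]] [N proof]] [NP [Det this] [AP [Adj quiet]] [N committee]]]]
The words 'this quiet committee' are exhaustively dominated by a single NP node (built by NP → Det AP N), so they form a constituent.

Yes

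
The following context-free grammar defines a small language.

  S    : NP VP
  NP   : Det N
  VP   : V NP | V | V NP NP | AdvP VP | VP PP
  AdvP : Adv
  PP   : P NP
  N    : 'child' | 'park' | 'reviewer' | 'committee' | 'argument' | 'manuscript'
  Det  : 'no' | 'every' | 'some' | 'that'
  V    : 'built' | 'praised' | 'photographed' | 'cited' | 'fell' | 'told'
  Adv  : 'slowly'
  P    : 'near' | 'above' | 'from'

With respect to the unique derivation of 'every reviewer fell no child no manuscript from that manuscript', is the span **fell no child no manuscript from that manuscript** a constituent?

[S [NP [Det every] [N reviewer]] [VP [VP [V fell] [NP [Det no] [N child]] [NP [Det no] [N manuscript]]] [PP [P from] [NP [Det that] [N manuscript]]]]]
The words 'fell no child no manuscript from that manuscript' are exhaustively dominated by a single VP node (built by VP → VP PP), so they form a constituent.

Yes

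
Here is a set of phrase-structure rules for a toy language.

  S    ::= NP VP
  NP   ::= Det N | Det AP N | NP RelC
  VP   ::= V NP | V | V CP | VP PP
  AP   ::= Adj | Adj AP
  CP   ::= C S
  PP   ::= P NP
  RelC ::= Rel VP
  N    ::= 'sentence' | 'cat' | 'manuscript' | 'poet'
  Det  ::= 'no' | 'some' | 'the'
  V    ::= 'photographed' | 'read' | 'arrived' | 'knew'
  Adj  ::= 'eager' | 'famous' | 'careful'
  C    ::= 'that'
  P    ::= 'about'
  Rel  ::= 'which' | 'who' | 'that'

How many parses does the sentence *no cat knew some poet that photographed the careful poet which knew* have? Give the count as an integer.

The two bracketings:
[S [NP [Det no] [N cat]] [VP [V knew] [NP [NP [Det some] [N poet]] [RelC [Rel that] [VP [V photographed] [NP [NP [Det the] [AP [Adj careful]] [N poet]] [RelC [Rel which] [VP [V knew]]]]]]]]]
[S [NP [Det no] [N cat]] [VP [V knew] [NP [NP [NP [Det some] [N poet]] [RelC [Rel that] [VP [V photographed] [NP [Det the] [AP [Adj careful]] [N poet]]]]] [RelC [Rel which] [VP [V knew]]]]]]
The trees differ in how a recursive rule is bracketed over the same span.

2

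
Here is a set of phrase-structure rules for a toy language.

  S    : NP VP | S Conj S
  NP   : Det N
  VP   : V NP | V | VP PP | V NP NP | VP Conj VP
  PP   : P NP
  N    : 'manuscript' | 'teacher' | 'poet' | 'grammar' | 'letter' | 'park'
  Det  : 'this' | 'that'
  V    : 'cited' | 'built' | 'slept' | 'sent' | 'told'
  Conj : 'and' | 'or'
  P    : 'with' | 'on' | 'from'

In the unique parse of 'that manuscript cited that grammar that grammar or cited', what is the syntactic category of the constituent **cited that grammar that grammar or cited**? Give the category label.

S
  NP
    Det: that
    N: manuscript
  VP
    VP
      V: cited
      NP
        Det: that
        N: grammar
      NP
        Det: that
        N: grammar
    Conj: or
    VP
      V: cited
The span 'cited that grammar that grammar or cited' is the VP node built by VP → VP Conj VP.

VP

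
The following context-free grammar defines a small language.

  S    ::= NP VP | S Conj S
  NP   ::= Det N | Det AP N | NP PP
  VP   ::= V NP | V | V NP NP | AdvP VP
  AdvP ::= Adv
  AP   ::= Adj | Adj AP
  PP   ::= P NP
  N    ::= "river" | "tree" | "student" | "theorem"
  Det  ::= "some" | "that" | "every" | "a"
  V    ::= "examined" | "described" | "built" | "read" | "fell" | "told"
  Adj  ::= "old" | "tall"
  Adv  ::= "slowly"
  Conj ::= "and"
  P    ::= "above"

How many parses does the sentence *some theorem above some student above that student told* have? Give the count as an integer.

The two bracketings:
[S [NP [NP [Det some] [N theorem]] [PP [P above] [NP [NP [Det some] [N student]] [PP [P above] [NP [Det that] [N student]]]]]] [VP [V told]]]
[S [NP [NP [NP [Det some] [N theorem]] [PP [P above] [NP [Det some] [N student]]]] [PP [P above] [NP [Det that] [N student]]]] [VP [V told]]]
The trees differ in how a recursive rule is bracketed over the same span.

2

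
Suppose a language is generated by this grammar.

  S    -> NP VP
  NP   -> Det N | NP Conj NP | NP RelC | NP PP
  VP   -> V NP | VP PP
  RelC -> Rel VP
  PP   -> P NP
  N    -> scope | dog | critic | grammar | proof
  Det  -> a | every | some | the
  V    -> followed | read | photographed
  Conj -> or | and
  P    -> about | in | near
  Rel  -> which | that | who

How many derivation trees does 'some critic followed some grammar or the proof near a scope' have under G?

3

Two of the 3 distinct bracketings:
[S [NP [Det some] [N critic]] [VP [V followed] [NP [NP [Det some] [N grammar]] [Conj or] [NP [NP [Det the] [N proof]] [PP [P near] [NP [Det a] [N scope]]]]]]]
[S [NP [Det some] [N critic]] [VP [V followed] [NP [NP [NP [Det some] [N grammar]] [Conj or] [NP [Det the] [N proof]]] [PP [P near] [NP [Det a] [N scope]]]]]]
The trees differ in how a recursive rule is bracketed over the same span.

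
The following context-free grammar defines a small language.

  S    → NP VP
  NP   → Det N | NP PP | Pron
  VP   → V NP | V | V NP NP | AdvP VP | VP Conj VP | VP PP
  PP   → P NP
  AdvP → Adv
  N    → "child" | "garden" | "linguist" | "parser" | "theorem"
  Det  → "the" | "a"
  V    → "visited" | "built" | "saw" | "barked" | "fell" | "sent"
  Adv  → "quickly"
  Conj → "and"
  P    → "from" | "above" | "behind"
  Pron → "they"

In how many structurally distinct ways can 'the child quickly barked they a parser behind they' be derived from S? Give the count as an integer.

Two of the 3 distinct bracketings:
[S [NP [Det the] [N child]] [VP [AdvP [Adv quickly]] [VP [V barked] [NP [Pron they]] [NP [NP [Det a] [N parser]] [PP [P behind] [NP [Pron they]]]]]]]
[S [NP [Det the] [N child]] [VP [AdvP [Adv quickly]] [VP [VP [V barked] [NP [Pron they]] [NP [Det a] [N parser]]] [PP [P behind] [NP [Pron they]]]]]]
The difference turns on whether NP → NP PP is used at the relevant span, versus an alternative expansion of NP.

3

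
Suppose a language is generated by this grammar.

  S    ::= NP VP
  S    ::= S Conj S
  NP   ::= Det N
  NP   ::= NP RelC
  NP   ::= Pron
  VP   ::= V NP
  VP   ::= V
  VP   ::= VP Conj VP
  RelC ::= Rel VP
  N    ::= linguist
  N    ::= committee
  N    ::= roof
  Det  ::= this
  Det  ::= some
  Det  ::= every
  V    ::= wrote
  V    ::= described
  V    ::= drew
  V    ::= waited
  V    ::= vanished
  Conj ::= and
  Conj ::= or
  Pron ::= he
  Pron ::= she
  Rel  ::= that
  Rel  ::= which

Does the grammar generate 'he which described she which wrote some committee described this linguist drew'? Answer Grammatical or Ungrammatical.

Ungrammatical

For S → NP VP, every NP-prefix leaves a non-VP remainder: after 'he' the remainder is not a VP; after 'he which described' the remainder is not a VP; after 'he which described she' the remainder is not a VP (and 2 more). The alternative S rule S → S Conj S likewise has no satisfying split.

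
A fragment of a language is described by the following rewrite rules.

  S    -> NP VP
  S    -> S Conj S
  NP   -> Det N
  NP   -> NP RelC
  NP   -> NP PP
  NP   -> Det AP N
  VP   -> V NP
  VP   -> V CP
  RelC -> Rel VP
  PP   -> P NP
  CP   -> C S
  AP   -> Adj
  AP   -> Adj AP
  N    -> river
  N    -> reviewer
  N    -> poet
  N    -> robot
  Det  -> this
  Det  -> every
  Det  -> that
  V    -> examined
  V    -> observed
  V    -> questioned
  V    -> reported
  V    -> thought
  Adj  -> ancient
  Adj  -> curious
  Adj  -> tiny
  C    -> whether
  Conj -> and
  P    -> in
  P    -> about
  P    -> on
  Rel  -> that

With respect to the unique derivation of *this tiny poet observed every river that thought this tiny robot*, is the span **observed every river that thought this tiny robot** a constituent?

[S [NP [Det this] [AP [Adj tiny]] [N poet]] [VP [V observed] [NP [NP [Det every] [N river]] [RelC [Rel that] [VP [V thought] [NP [Det this] [AP [Adj tiny]] [N robot]]]]]]]
The words 'observed every river that thought this tiny robot' are exhaustively dominated by a single VP node (built by VP → V NP), so they form a constituent.

Yes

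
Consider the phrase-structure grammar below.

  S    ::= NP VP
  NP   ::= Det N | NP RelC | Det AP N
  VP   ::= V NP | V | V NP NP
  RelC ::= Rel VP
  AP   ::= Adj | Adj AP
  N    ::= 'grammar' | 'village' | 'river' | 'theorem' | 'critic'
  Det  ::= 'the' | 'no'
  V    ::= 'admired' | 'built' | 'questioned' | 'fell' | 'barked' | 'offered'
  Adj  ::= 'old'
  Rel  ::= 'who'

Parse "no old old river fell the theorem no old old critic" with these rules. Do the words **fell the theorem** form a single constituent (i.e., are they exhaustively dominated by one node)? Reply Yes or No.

[S [NP [Det no] [AP [Adj old] [AP [Adj old]]] [N river]] [VP [V fell] [NP [Det the] [N theorem]] [NP [Det no] [AP [Adj old] [AP [Adj old]]] [N critic]]]]
The smallest constituent containing 'fell the theorem' is the VP spanning 'fell the theorem no old old critic'; no single node in the tree dominates exactly the given words.

No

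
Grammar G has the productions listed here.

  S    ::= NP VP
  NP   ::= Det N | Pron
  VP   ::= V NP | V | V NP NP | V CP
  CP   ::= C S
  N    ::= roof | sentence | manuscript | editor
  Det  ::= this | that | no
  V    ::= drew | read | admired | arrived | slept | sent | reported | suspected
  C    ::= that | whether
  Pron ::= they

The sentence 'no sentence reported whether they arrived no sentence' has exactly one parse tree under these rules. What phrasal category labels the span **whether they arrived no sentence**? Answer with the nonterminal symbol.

S
  NP
    Det: no
    N: sentence
  VP
    V: reported
    CP
      C: whether
      S
        NP
          Pron: they
        VP
          V: arrived
          NP
            Det: no
            N: sentence
The span 'whether they arrived no sentence' is the CP node built by CP → C S.

CP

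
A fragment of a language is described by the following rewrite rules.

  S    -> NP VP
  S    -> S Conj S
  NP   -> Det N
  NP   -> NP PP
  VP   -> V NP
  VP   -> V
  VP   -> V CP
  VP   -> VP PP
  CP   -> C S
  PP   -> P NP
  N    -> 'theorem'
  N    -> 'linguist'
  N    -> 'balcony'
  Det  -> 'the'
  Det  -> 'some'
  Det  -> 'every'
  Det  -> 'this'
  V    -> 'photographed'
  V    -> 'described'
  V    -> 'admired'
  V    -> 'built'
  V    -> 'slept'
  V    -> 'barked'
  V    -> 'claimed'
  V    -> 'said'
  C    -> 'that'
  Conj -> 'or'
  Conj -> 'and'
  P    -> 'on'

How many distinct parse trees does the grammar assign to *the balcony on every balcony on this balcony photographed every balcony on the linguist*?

4

Two of the 4 distinct bracketings:
[S [NP [NP [Det the] [N balcony]] [PP [P on] [NP [NP [Det every] [N balcony]] [PP [P on] [NP [Det this] [N balcony]]]]]] [VP [V photographed] [NP [NP [Det every] [N balcony]] [PP [P on] [NP [Det the] [N linguist]]]]]]
[S [NP [NP [Det the] [N balcony]] [PP [P on] [NP [NP [Det every] [N balcony]] [PP [P on] [NP [Det this] [N balcony]]]]]] [VP [VP [V photographed] [NP [Det every] [N balcony]]] [PP [P on] [NP [Det the] [N linguist]]]]]
The difference turns on whether VP → VP PP is used at the relevant span, versus an alternative expansion of VP.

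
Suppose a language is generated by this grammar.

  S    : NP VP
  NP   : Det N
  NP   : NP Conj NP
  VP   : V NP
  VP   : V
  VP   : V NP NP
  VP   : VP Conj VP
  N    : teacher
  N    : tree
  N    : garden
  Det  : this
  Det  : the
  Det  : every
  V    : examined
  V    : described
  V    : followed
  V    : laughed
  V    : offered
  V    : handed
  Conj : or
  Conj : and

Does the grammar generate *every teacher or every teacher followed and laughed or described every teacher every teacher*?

Grammatical

[S [NP [NP [Det every] [N teacher]] [Conj or] [NP [Det every] [N teacher]]] [VP [VP [V followed]] [Conj and] [VP [VP [V laughed]] [Conj or] [VP [V described] [NP [Det every] [N teacher]] [NP [Det every] [N teacher]]]]]]
Every word is introduced by a lexical rule and the phrasal rules combine the resulting categories into a single S.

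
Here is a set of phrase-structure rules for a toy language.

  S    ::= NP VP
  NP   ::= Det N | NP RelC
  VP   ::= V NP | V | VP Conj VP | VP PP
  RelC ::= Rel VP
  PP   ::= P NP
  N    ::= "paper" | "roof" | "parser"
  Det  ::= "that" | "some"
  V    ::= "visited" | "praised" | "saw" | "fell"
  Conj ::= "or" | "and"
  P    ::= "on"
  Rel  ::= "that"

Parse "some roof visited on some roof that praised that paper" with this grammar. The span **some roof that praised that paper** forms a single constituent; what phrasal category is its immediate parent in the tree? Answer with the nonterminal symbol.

PP

[S [NP [Det some] [N roof]] [VP [VP [V visited]] [PP [P on] [NP [NP [Det some] [N roof]] [RelC [Rel that] [VP [V praised] [NP [Det that] [N paper]]]]]]]]
The span 'some roof that praised that paper' is the NP node built by NP → NP RelC.
Its mother is the PP built by PP → P NP.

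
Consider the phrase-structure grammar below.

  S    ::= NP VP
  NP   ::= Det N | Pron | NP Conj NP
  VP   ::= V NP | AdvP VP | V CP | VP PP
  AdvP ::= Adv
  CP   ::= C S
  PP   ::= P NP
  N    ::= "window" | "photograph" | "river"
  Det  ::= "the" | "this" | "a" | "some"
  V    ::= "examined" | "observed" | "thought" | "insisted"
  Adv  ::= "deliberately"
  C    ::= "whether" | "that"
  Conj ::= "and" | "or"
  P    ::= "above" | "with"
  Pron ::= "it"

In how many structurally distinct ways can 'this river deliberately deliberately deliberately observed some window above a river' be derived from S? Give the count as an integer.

Two of the 4 distinct bracketings:
[S [NP [Det this] [N river]] [VP [AdvP [Adv deliberately]] [VP [AdvP [Adv deliberately]] [VP [AdvP [Adv deliberately]] [VP [VP [V observed] [NP [Det some] [N window]]] [PP [P above] [NP [Det a] [N river]]]]]]]]
[S [NP [Det this] [N river]] [VP [AdvP [Adv deliberately]] [VP [AdvP [Adv deliberately]] [VP [VP [AdvP [Adv deliberately]] [VP [V observed] [NP [Det some] [N window]]]] [PP [P above] [NP [Det a] [N river]]]]]]]
The trees differ in how a recursive rule is bracketed over the same span.

4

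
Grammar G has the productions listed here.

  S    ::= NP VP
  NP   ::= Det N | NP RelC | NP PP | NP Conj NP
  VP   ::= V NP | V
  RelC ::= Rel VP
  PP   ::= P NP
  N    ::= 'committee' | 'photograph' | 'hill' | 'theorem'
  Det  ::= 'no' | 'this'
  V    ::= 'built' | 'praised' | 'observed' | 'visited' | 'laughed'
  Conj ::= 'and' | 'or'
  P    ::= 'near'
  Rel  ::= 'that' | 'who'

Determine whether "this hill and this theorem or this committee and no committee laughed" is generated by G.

Grammatical

[S [NP [NP [Det this] [N hill]] [Conj and] [NP [NP [Det this] [N theorem]] [Conj or] [NP [NP [Det this] [N committee]] [Conj and] [NP [Det no] [N committee]]]]] [VP [V laughed]]]
Each bracket corresponds to one application of a listed rule, so the string is derivable from S.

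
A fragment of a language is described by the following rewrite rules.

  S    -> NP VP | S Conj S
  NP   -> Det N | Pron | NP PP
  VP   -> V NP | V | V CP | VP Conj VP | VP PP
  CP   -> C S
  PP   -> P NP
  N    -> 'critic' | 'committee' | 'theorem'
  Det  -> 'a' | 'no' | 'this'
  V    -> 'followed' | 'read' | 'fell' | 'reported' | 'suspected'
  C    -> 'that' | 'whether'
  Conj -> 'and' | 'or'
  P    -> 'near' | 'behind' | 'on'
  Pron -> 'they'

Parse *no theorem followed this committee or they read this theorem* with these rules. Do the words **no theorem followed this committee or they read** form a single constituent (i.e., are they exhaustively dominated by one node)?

No

[S [S [NP [Det no] [N theorem]] [VP [V followed] [NP [Det this] [N committee]]]] [Conj or] [S [NP [Pron they]] [VP [V read] [NP [Det this] [N theorem]]]]]
The smallest constituent containing 'no theorem followed this committee or they read' is the S spanning 'no theorem followed this committee or they read this theorem'; no single node in the tree dominates exactly the given words.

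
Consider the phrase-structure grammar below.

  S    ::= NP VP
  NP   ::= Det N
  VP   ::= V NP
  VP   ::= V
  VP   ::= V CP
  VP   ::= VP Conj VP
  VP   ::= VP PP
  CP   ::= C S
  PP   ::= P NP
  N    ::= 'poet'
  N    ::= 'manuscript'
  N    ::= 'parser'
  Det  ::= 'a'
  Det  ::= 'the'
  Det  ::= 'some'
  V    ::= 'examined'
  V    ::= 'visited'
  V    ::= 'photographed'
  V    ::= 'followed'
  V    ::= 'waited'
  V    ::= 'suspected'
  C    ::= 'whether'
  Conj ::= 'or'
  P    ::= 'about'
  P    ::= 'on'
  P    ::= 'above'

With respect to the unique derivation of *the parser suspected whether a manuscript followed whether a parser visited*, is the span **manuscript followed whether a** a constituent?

No

[S [NP [Det the] [N parser]] [VP [V suspected] [CP [C whether] [S [NP [Det a] [N manuscript]] [VP [V followed] [CP [C whether] [S [NP [Det a] [N parser]] [VP [V visited]]]]]]]]]
The smallest constituent containing 'manuscript followed whether a' is the S spanning 'a manuscript followed whether a parser visited'; no single node in the tree dominates exactly the given words.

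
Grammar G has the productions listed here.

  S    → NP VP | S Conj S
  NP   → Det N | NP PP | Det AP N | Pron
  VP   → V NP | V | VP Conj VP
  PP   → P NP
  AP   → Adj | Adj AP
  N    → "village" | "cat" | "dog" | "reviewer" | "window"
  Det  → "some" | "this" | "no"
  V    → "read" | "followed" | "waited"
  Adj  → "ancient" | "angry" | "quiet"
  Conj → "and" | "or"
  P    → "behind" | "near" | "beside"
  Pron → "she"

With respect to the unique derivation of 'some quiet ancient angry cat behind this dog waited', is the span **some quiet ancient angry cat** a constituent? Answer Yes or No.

[S [NP [NP [Det some] [AP [Adj quiet] [AP [Adj ancient] [AP [Adj angry]]]] [N cat]] [PP [P behind] [NP [Det this] [N dog]]]] [VP [V waited]]]
The words 'some quiet ancient angry cat' are exhaustively dominated by a single NP node (built by NP → Det AP N), so they form a constituent.

Yes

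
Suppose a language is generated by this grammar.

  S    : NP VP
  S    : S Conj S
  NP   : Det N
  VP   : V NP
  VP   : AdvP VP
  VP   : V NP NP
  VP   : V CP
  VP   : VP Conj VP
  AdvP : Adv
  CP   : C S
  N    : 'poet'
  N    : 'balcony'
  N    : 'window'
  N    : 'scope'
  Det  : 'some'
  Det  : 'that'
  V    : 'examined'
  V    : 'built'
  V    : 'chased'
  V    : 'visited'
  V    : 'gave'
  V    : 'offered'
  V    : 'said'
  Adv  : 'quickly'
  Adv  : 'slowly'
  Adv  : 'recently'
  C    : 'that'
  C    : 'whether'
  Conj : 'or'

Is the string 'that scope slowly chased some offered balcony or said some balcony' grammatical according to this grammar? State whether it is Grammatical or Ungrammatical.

Ungrammatical

A Det word can never sit immediately before a V word in any string this grammar generates, so the substring 'some offered' rules out a derivation.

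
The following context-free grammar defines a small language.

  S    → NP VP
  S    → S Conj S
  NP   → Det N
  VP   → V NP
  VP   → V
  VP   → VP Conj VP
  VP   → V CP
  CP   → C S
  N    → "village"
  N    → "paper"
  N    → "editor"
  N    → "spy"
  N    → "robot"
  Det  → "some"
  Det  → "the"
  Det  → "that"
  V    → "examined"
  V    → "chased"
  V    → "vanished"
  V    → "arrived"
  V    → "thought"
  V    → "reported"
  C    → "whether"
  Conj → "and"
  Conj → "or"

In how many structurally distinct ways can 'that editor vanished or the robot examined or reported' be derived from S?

[S [S [NP [Det that] [N editor]] [VP [V vanished]]] [Conj or] [S [NP [Det the] [N robot]] [VP [VP [V examined]] [Conj or] [VP [V reported]]]]]
No rule offers an alternative attachment or grouping for any span, so this is the only derivation.

1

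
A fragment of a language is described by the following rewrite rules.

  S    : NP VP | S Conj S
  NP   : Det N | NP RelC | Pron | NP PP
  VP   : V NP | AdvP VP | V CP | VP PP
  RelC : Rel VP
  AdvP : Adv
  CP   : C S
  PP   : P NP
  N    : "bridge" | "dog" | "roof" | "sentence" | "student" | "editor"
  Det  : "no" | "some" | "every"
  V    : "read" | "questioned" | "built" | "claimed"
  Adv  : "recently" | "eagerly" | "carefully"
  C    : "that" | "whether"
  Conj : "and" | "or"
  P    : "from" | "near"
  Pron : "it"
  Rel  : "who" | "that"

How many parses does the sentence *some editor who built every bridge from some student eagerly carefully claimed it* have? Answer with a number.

3

Two of the 3 distinct bracketings:
[S [NP [NP [Det some] [N editor]] [RelC [Rel who] [VP [V built] [NP [NP [Det every] [N bridge]] [PP [P from] [NP [Det some] [N student]]]]]]] [VP [AdvP [Adv eagerly]] [VP [AdvP [Adv carefully]] [VP [V claimed] [NP [Pron it]]]]]]
[S [NP [NP [Det some] [N editor]] [RelC [Rel who] [VP [VP [V built] [NP [Det every] [N bridge]]] [PP [P from] [NP [Det some] [N student]]]]]] [VP [AdvP [Adv eagerly]] [VP [AdvP [Adv carefully]] [VP [V claimed] [NP [Pron it]]]]]]
The difference turns on whether NP → NP PP is used at the relevant span, versus an alternative expansion of NP.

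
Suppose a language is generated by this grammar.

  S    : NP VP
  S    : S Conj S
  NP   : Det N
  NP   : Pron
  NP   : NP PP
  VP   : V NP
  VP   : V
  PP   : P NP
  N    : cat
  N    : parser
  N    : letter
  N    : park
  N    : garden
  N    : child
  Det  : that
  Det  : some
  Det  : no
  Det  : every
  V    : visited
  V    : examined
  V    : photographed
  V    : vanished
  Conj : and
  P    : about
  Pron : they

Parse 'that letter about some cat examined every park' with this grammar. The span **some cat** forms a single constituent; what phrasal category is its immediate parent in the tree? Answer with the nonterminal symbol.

PP

S
  NP
    NP
      Det: that
      N: letter
    PP
      P: about
      NP
        Det: some
        N: cat
  VP
    V: examined
    NP
      Det: every
      N: park
The span 'some cat' is the NP node built by NP → Det N.
Its mother is the PP built by PP → P NP.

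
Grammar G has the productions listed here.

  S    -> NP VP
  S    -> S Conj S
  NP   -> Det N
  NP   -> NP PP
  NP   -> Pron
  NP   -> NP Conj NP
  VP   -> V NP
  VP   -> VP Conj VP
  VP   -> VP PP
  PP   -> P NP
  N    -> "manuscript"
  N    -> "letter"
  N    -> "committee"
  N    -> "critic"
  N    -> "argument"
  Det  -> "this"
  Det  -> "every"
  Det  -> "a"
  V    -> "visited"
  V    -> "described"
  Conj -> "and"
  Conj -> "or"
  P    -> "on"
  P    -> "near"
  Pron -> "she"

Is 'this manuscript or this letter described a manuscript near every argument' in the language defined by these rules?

Grammatical

S
  NP
    NP
      Det: this
      N: manuscript
    Conj: or
    NP
      Det: this
      N: letter
  VP
    V: described
    NP
      NP
        Det: a
        N: manuscript
      PP
        P: near
        NP
          Det: every
          N: argument
The bracketing above is licensed at every node by one of the given productions, with S at the root.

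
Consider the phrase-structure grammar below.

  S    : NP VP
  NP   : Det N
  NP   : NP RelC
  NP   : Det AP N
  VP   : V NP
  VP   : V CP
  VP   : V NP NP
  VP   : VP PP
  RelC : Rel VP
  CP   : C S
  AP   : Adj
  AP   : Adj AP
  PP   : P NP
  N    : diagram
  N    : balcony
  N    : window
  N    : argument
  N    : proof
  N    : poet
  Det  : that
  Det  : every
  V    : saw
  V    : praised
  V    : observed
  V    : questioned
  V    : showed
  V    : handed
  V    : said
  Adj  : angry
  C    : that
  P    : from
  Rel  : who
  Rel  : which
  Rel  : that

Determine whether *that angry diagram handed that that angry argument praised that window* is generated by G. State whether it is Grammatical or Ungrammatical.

Grammatical

[S [NP [Det that] [AP [Adj angry]] [N diagram]] [VP [V handed] [CP [C that] [S [NP [Det that] [AP [Adj angry]] [N argument]] [VP [V praised] [NP [Det that] [N window]]]]]]]
Every word is introduced by a lexical rule and the phrasal rules combine the resulting categories into a single S.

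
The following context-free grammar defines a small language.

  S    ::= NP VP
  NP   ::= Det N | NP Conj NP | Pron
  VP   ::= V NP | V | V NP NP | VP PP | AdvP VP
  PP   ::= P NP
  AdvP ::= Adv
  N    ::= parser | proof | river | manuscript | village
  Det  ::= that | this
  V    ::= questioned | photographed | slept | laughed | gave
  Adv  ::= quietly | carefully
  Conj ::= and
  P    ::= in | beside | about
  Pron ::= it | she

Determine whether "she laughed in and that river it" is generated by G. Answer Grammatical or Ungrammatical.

A P word can never sit immediately before a Conj word in any string this grammar generates, so the substring 'in and' rules out a derivation.

Ungrammatical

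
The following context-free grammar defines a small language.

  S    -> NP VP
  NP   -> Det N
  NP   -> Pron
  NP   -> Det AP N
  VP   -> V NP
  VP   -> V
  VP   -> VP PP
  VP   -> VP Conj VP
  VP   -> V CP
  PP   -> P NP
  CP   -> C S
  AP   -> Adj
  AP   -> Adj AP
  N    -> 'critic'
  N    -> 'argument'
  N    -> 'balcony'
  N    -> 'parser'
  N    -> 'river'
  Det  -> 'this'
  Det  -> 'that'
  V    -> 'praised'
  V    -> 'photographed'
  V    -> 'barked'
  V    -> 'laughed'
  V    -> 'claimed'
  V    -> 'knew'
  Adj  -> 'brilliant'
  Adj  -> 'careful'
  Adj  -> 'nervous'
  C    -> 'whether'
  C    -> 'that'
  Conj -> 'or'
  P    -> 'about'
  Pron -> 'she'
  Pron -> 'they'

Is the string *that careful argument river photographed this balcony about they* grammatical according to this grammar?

An N word can never sit immediately before an N word in any string this grammar generates, so the substring 'argument river' rules out a derivation.

Ungrammatical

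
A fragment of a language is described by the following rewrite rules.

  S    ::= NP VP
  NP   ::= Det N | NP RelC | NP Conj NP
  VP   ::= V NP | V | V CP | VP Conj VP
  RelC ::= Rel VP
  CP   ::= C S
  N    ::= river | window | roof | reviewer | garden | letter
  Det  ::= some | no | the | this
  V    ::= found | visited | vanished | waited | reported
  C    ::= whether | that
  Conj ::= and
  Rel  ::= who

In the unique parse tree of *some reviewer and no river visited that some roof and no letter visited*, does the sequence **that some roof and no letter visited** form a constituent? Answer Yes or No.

Yes

[S [NP [NP [Det some] [N reviewer]] [Conj and] [NP [Det no] [N river]]] [VP [V visited] [CP [C that] [S [NP [NP [Det some] [N roof]] [Conj and] [NP [Det no] [N letter]]] [VP [V visited]]]]]]
The words 'that some roof and no letter visited' are exhaustively dominated by a single CP node (built by CP → C S), so they form a constituent.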